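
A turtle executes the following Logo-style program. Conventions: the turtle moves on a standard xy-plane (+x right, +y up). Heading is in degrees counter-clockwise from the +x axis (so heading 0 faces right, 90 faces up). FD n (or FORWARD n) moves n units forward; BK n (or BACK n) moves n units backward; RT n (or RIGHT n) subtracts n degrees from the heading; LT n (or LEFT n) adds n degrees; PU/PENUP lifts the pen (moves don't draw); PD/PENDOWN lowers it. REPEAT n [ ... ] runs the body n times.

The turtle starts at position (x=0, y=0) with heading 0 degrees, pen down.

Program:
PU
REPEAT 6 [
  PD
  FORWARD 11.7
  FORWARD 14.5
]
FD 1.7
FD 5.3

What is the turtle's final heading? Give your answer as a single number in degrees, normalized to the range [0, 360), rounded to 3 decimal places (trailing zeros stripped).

Executing turtle program step by step:
Start: pos=(0,0), heading=0, pen down
PU: pen up
REPEAT 6 [
  -- iteration 1/6 --
  PD: pen down
  FD 11.7: (0,0) -> (11.7,0) [heading=0, draw]
  FD 14.5: (11.7,0) -> (26.2,0) [heading=0, draw]
  -- iteration 2/6 --
  PD: pen down
  FD 11.7: (26.2,0) -> (37.9,0) [heading=0, draw]
  FD 14.5: (37.9,0) -> (52.4,0) [heading=0, draw]
  -- iteration 3/6 --
  PD: pen down
  FD 11.7: (52.4,0) -> (64.1,0) [heading=0, draw]
  FD 14.5: (64.1,0) -> (78.6,0) [heading=0, draw]
  -- iteration 4/6 --
  PD: pen down
  FD 11.7: (78.6,0) -> (90.3,0) [heading=0, draw]
  FD 14.5: (90.3,0) -> (104.8,0) [heading=0, draw]
  -- iteration 5/6 --
  PD: pen down
  FD 11.7: (104.8,0) -> (116.5,0) [heading=0, draw]
  FD 14.5: (116.5,0) -> (131,0) [heading=0, draw]
  -- iteration 6/6 --
  PD: pen down
  FD 11.7: (131,0) -> (142.7,0) [heading=0, draw]
  FD 14.5: (142.7,0) -> (157.2,0) [heading=0, draw]
]
FD 1.7: (157.2,0) -> (158.9,0) [heading=0, draw]
FD 5.3: (158.9,0) -> (164.2,0) [heading=0, draw]
Final: pos=(164.2,0), heading=0, 14 segment(s) drawn

Answer: 0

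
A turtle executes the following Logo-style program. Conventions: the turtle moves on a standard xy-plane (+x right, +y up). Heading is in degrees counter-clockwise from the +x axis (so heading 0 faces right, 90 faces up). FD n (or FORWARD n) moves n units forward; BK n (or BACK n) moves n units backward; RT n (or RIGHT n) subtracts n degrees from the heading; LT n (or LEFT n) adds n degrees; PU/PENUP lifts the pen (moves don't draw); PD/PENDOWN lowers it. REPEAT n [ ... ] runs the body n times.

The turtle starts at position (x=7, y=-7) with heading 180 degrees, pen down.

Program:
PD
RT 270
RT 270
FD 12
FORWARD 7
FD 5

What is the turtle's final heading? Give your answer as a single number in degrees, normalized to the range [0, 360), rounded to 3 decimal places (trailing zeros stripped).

Answer: 0

Derivation:
Executing turtle program step by step:
Start: pos=(7,-7), heading=180, pen down
PD: pen down
RT 270: heading 180 -> 270
RT 270: heading 270 -> 0
FD 12: (7,-7) -> (19,-7) [heading=0, draw]
FD 7: (19,-7) -> (26,-7) [heading=0, draw]
FD 5: (26,-7) -> (31,-7) [heading=0, draw]
Final: pos=(31,-7), heading=0, 3 segment(s) drawn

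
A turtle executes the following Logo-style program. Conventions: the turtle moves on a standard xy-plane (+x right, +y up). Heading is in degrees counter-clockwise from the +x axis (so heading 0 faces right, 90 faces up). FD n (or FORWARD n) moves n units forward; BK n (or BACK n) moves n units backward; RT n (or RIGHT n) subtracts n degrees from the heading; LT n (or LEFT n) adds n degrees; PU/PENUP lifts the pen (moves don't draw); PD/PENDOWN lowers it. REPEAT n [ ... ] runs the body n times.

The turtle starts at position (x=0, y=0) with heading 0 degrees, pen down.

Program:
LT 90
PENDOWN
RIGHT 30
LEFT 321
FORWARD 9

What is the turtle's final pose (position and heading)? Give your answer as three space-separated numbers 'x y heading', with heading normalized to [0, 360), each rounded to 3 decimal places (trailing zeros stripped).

Answer: 8.402 3.225 21

Derivation:
Executing turtle program step by step:
Start: pos=(0,0), heading=0, pen down
LT 90: heading 0 -> 90
PD: pen down
RT 30: heading 90 -> 60
LT 321: heading 60 -> 21
FD 9: (0,0) -> (8.402,3.225) [heading=21, draw]
Final: pos=(8.402,3.225), heading=21, 1 segment(s) drawn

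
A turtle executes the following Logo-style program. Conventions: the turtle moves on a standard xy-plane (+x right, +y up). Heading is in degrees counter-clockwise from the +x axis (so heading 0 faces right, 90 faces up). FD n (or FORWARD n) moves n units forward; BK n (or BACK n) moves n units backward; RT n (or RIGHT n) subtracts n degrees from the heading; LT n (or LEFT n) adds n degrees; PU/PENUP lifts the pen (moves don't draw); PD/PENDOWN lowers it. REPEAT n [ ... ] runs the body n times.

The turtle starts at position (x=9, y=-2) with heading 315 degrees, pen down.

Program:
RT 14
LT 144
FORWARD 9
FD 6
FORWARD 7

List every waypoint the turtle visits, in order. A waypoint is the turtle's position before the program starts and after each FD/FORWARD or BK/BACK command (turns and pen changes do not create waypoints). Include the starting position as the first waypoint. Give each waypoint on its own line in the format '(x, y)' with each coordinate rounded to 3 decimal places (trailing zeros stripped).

Executing turtle program step by step:
Start: pos=(9,-2), heading=315, pen down
RT 14: heading 315 -> 301
LT 144: heading 301 -> 85
FD 9: (9,-2) -> (9.784,6.966) [heading=85, draw]
FD 6: (9.784,6.966) -> (10.307,12.943) [heading=85, draw]
FD 7: (10.307,12.943) -> (10.917,19.916) [heading=85, draw]
Final: pos=(10.917,19.916), heading=85, 3 segment(s) drawn
Waypoints (4 total):
(9, -2)
(9.784, 6.966)
(10.307, 12.943)
(10.917, 19.916)

Answer: (9, -2)
(9.784, 6.966)
(10.307, 12.943)
(10.917, 19.916)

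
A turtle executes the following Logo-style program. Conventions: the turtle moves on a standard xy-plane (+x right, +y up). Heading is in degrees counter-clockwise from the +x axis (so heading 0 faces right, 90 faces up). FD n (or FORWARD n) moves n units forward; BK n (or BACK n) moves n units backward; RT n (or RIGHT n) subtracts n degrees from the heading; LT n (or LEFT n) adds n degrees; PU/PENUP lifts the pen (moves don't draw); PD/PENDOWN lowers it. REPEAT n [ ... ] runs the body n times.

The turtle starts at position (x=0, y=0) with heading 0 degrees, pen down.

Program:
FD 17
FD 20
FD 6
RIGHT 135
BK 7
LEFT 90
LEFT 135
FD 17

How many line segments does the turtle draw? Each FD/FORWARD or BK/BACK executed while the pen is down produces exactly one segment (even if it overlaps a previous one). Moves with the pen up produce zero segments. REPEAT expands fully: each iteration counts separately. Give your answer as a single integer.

Answer: 5

Derivation:
Executing turtle program step by step:
Start: pos=(0,0), heading=0, pen down
FD 17: (0,0) -> (17,0) [heading=0, draw]
FD 20: (17,0) -> (37,0) [heading=0, draw]
FD 6: (37,0) -> (43,0) [heading=0, draw]
RT 135: heading 0 -> 225
BK 7: (43,0) -> (47.95,4.95) [heading=225, draw]
LT 90: heading 225 -> 315
LT 135: heading 315 -> 90
FD 17: (47.95,4.95) -> (47.95,21.95) [heading=90, draw]
Final: pos=(47.95,21.95), heading=90, 5 segment(s) drawn
Segments drawn: 5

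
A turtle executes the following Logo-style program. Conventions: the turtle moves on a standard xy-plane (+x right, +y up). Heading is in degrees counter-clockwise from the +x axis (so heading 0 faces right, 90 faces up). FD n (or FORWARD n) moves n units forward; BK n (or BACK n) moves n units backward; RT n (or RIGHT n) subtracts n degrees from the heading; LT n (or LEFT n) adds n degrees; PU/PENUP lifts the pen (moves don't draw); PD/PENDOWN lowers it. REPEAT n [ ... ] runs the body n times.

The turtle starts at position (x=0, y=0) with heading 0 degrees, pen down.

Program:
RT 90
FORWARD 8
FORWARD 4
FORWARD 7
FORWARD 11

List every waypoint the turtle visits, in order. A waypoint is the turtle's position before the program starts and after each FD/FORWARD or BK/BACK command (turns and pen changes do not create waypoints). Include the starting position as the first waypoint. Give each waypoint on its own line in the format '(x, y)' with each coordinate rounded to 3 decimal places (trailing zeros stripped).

Answer: (0, 0)
(0, -8)
(0, -12)
(0, -19)
(0, -30)

Derivation:
Executing turtle program step by step:
Start: pos=(0,0), heading=0, pen down
RT 90: heading 0 -> 270
FD 8: (0,0) -> (0,-8) [heading=270, draw]
FD 4: (0,-8) -> (0,-12) [heading=270, draw]
FD 7: (0,-12) -> (0,-19) [heading=270, draw]
FD 11: (0,-19) -> (0,-30) [heading=270, draw]
Final: pos=(0,-30), heading=270, 4 segment(s) drawn
Waypoints (5 total):
(0, 0)
(0, -8)
(0, -12)
(0, -19)
(0, -30)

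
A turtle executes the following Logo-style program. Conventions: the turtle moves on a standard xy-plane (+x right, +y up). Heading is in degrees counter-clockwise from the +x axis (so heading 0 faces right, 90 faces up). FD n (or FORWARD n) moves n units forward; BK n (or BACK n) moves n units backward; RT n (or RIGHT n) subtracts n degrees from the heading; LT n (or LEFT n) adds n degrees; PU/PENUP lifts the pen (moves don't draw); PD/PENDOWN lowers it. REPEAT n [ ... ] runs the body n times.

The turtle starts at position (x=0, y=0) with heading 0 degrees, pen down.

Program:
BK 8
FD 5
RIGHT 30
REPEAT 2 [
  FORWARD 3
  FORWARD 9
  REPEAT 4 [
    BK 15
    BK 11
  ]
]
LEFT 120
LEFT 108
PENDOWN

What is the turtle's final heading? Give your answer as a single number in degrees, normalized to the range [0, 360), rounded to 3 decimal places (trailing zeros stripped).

Answer: 198

Derivation:
Executing turtle program step by step:
Start: pos=(0,0), heading=0, pen down
BK 8: (0,0) -> (-8,0) [heading=0, draw]
FD 5: (-8,0) -> (-3,0) [heading=0, draw]
RT 30: heading 0 -> 330
REPEAT 2 [
  -- iteration 1/2 --
  FD 3: (-3,0) -> (-0.402,-1.5) [heading=330, draw]
  FD 9: (-0.402,-1.5) -> (7.392,-6) [heading=330, draw]
  REPEAT 4 [
    -- iteration 1/4 --
    BK 15: (7.392,-6) -> (-5.598,1.5) [heading=330, draw]
    BK 11: (-5.598,1.5) -> (-15.124,7) [heading=330, draw]
    -- iteration 2/4 --
    BK 15: (-15.124,7) -> (-28.115,14.5) [heading=330, draw]
    BK 11: (-28.115,14.5) -> (-37.641,20) [heading=330, draw]
    -- iteration 3/4 --
    BK 15: (-37.641,20) -> (-50.631,27.5) [heading=330, draw]
    BK 11: (-50.631,27.5) -> (-60.158,33) [heading=330, draw]
    -- iteration 4/4 --
    BK 15: (-60.158,33) -> (-73.148,40.5) [heading=330, draw]
    BK 11: (-73.148,40.5) -> (-82.674,46) [heading=330, draw]
  ]
  -- iteration 2/2 --
  FD 3: (-82.674,46) -> (-80.076,44.5) [heading=330, draw]
  FD 9: (-80.076,44.5) -> (-72.282,40) [heading=330, draw]
  REPEAT 4 [
    -- iteration 1/4 --
    BK 15: (-72.282,40) -> (-85.272,47.5) [heading=330, draw]
    BK 11: (-85.272,47.5) -> (-94.799,53) [heading=330, draw]
    -- iteration 2/4 --
    BK 15: (-94.799,53) -> (-107.789,60.5) [heading=330, draw]
    BK 11: (-107.789,60.5) -> (-117.315,66) [heading=330, draw]
    -- iteration 3/4 --
    BK 15: (-117.315,66) -> (-130.306,73.5) [heading=330, draw]
    BK 11: (-130.306,73.5) -> (-139.832,79) [heading=330, draw]
    -- iteration 4/4 --
    BK 15: (-139.832,79) -> (-152.822,86.5) [heading=330, draw]
    BK 11: (-152.822,86.5) -> (-162.349,92) [heading=330, draw]
  ]
]
LT 120: heading 330 -> 90
LT 108: heading 90 -> 198
PD: pen down
Final: pos=(-162.349,92), heading=198, 22 segment(s) drawn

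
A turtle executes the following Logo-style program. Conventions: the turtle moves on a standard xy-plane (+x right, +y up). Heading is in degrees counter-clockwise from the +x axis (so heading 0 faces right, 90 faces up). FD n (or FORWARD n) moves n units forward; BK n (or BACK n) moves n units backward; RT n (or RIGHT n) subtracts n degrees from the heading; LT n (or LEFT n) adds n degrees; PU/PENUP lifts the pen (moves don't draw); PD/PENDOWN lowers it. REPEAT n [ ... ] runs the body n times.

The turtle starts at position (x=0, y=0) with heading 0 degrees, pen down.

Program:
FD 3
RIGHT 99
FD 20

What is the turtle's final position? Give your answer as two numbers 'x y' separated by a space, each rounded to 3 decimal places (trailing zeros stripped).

Answer: -0.129 -19.754

Derivation:
Executing turtle program step by step:
Start: pos=(0,0), heading=0, pen down
FD 3: (0,0) -> (3,0) [heading=0, draw]
RT 99: heading 0 -> 261
FD 20: (3,0) -> (-0.129,-19.754) [heading=261, draw]
Final: pos=(-0.129,-19.754), heading=261, 2 segment(s) drawn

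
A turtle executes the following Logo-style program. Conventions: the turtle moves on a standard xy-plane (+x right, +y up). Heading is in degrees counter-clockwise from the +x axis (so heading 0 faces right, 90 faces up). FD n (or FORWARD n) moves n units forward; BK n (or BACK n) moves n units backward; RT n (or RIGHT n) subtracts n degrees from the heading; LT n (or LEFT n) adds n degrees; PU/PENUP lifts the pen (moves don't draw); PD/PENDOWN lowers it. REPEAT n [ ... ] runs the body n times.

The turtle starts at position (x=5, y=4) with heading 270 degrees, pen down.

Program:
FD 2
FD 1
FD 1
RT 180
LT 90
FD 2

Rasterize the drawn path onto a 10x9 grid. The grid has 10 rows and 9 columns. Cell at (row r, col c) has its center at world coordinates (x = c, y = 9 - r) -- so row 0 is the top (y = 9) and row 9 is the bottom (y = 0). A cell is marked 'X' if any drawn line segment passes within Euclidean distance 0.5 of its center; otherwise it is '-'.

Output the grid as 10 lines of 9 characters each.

Segment 0: (5,4) -> (5,2)
Segment 1: (5,2) -> (5,1)
Segment 2: (5,1) -> (5,0)
Segment 3: (5,0) -> (3,0)

Answer: ---------
---------
---------
---------
---------
-----X---
-----X---
-----X---
-----X---
---XXX---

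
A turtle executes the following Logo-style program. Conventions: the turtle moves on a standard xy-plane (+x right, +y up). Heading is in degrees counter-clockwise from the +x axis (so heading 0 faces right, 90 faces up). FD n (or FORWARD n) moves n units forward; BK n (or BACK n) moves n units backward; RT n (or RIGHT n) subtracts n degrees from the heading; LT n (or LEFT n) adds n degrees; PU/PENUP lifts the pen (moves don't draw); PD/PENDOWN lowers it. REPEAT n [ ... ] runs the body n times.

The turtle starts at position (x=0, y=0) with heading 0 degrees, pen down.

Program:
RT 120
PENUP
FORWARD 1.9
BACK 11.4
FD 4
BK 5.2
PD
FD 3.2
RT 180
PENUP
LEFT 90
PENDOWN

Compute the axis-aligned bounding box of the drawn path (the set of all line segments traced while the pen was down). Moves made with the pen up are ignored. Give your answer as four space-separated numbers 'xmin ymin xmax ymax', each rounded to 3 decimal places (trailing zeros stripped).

Answer: 3.75 6.495 5.35 9.266

Derivation:
Executing turtle program step by step:
Start: pos=(0,0), heading=0, pen down
RT 120: heading 0 -> 240
PU: pen up
FD 1.9: (0,0) -> (-0.95,-1.645) [heading=240, move]
BK 11.4: (-0.95,-1.645) -> (4.75,8.227) [heading=240, move]
FD 4: (4.75,8.227) -> (2.75,4.763) [heading=240, move]
BK 5.2: (2.75,4.763) -> (5.35,9.266) [heading=240, move]
PD: pen down
FD 3.2: (5.35,9.266) -> (3.75,6.495) [heading=240, draw]
RT 180: heading 240 -> 60
PU: pen up
LT 90: heading 60 -> 150
PD: pen down
Final: pos=(3.75,6.495), heading=150, 1 segment(s) drawn

Segment endpoints: x in {3.75, 5.35}, y in {6.495, 9.266}
xmin=3.75, ymin=6.495, xmax=5.35, ymax=9.266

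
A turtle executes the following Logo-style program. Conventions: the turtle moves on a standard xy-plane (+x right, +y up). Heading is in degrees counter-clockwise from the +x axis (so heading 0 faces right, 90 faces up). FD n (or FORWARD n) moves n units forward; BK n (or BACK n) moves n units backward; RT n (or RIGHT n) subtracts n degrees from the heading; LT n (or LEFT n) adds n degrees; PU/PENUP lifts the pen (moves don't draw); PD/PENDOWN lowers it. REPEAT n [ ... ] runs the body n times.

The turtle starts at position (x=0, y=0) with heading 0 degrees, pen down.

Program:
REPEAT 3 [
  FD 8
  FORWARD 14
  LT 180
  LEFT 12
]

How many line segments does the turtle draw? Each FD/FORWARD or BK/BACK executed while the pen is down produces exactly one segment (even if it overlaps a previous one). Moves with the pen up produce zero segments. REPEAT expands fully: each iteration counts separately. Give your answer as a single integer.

Executing turtle program step by step:
Start: pos=(0,0), heading=0, pen down
REPEAT 3 [
  -- iteration 1/3 --
  FD 8: (0,0) -> (8,0) [heading=0, draw]
  FD 14: (8,0) -> (22,0) [heading=0, draw]
  LT 180: heading 0 -> 180
  LT 12: heading 180 -> 192
  -- iteration 2/3 --
  FD 8: (22,0) -> (14.175,-1.663) [heading=192, draw]
  FD 14: (14.175,-1.663) -> (0.481,-4.574) [heading=192, draw]
  LT 180: heading 192 -> 12
  LT 12: heading 12 -> 24
  -- iteration 3/3 --
  FD 8: (0.481,-4.574) -> (7.789,-1.32) [heading=24, draw]
  FD 14: (7.789,-1.32) -> (20.579,4.374) [heading=24, draw]
  LT 180: heading 24 -> 204
  LT 12: heading 204 -> 216
]
Final: pos=(20.579,4.374), heading=216, 6 segment(s) drawn
Segments drawn: 6

Answer: 6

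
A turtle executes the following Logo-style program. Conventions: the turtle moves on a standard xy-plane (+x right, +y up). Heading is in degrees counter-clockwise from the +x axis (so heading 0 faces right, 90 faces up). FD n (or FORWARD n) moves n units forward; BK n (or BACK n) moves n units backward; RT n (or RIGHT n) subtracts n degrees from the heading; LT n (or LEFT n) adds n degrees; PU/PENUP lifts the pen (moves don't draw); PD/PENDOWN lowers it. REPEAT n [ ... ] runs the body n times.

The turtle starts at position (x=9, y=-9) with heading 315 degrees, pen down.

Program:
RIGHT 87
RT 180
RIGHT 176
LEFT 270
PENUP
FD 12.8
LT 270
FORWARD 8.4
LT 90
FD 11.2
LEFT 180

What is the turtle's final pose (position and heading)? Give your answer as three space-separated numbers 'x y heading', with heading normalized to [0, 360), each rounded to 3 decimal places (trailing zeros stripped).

Answer: -4.741 12.395 322

Derivation:
Executing turtle program step by step:
Start: pos=(9,-9), heading=315, pen down
RT 87: heading 315 -> 228
RT 180: heading 228 -> 48
RT 176: heading 48 -> 232
LT 270: heading 232 -> 142
PU: pen up
FD 12.8: (9,-9) -> (-1.087,-1.12) [heading=142, move]
LT 270: heading 142 -> 52
FD 8.4: (-1.087,-1.12) -> (4.085,5.5) [heading=52, move]
LT 90: heading 52 -> 142
FD 11.2: (4.085,5.5) -> (-4.741,12.395) [heading=142, move]
LT 180: heading 142 -> 322
Final: pos=(-4.741,12.395), heading=322, 0 segment(s) drawn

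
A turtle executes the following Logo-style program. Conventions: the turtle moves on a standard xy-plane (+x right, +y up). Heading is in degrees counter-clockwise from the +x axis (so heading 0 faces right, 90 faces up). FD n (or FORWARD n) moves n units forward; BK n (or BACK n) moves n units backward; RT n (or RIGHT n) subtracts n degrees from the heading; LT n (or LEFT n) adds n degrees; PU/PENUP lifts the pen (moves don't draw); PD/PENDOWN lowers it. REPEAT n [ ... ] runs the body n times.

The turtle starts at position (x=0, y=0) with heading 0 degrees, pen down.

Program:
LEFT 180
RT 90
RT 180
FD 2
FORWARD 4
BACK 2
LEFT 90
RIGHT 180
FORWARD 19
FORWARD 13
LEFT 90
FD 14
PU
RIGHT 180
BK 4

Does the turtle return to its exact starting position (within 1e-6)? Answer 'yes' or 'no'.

Executing turtle program step by step:
Start: pos=(0,0), heading=0, pen down
LT 180: heading 0 -> 180
RT 90: heading 180 -> 90
RT 180: heading 90 -> 270
FD 2: (0,0) -> (0,-2) [heading=270, draw]
FD 4: (0,-2) -> (0,-6) [heading=270, draw]
BK 2: (0,-6) -> (0,-4) [heading=270, draw]
LT 90: heading 270 -> 0
RT 180: heading 0 -> 180
FD 19: (0,-4) -> (-19,-4) [heading=180, draw]
FD 13: (-19,-4) -> (-32,-4) [heading=180, draw]
LT 90: heading 180 -> 270
FD 14: (-32,-4) -> (-32,-18) [heading=270, draw]
PU: pen up
RT 180: heading 270 -> 90
BK 4: (-32,-18) -> (-32,-22) [heading=90, move]
Final: pos=(-32,-22), heading=90, 6 segment(s) drawn

Start position: (0, 0)
Final position: (-32, -22)
Distance = 38.833; >= 1e-6 -> NOT closed

Answer: no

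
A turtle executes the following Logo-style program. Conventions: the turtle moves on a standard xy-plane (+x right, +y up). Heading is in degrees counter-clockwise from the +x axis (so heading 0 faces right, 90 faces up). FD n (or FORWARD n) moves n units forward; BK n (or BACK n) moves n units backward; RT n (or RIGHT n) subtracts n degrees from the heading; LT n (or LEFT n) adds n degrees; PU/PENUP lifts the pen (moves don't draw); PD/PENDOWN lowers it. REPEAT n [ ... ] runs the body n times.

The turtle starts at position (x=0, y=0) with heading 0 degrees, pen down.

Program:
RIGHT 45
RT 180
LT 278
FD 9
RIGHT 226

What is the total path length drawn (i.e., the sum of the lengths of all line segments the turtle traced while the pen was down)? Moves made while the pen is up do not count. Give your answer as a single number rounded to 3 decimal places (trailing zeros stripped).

Executing turtle program step by step:
Start: pos=(0,0), heading=0, pen down
RT 45: heading 0 -> 315
RT 180: heading 315 -> 135
LT 278: heading 135 -> 53
FD 9: (0,0) -> (5.416,7.188) [heading=53, draw]
RT 226: heading 53 -> 187
Final: pos=(5.416,7.188), heading=187, 1 segment(s) drawn

Segment lengths:
  seg 1: (0,0) -> (5.416,7.188), length = 9
Total = 9

Answer: 9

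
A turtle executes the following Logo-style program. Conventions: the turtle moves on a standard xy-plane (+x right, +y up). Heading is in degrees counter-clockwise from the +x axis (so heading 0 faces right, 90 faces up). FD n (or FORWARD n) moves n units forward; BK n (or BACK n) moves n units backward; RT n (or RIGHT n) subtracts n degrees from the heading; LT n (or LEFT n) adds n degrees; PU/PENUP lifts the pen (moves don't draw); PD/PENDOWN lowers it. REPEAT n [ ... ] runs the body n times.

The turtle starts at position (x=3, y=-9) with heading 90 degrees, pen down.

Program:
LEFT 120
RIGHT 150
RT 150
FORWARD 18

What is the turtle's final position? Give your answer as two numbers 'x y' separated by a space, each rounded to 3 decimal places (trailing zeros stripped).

Answer: 3 -27

Derivation:
Executing turtle program step by step:
Start: pos=(3,-9), heading=90, pen down
LT 120: heading 90 -> 210
RT 150: heading 210 -> 60
RT 150: heading 60 -> 270
FD 18: (3,-9) -> (3,-27) [heading=270, draw]
Final: pos=(3,-27), heading=270, 1 segment(s) drawn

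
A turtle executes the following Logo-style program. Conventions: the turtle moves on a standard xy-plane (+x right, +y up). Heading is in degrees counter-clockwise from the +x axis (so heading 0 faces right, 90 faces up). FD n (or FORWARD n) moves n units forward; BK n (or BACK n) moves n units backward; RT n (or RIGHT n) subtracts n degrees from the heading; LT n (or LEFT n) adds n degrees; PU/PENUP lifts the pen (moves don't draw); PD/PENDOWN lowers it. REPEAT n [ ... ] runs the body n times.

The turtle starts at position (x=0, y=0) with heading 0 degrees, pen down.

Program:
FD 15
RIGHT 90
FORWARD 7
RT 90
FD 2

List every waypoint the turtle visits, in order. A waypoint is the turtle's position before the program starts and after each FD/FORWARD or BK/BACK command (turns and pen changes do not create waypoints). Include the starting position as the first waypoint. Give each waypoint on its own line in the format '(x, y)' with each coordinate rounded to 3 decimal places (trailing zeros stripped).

Answer: (0, 0)
(15, 0)
(15, -7)
(13, -7)

Derivation:
Executing turtle program step by step:
Start: pos=(0,0), heading=0, pen down
FD 15: (0,0) -> (15,0) [heading=0, draw]
RT 90: heading 0 -> 270
FD 7: (15,0) -> (15,-7) [heading=270, draw]
RT 90: heading 270 -> 180
FD 2: (15,-7) -> (13,-7) [heading=180, draw]
Final: pos=(13,-7), heading=180, 3 segment(s) drawn
Waypoints (4 total):
(0, 0)
(15, 0)
(15, -7)
(13, -7)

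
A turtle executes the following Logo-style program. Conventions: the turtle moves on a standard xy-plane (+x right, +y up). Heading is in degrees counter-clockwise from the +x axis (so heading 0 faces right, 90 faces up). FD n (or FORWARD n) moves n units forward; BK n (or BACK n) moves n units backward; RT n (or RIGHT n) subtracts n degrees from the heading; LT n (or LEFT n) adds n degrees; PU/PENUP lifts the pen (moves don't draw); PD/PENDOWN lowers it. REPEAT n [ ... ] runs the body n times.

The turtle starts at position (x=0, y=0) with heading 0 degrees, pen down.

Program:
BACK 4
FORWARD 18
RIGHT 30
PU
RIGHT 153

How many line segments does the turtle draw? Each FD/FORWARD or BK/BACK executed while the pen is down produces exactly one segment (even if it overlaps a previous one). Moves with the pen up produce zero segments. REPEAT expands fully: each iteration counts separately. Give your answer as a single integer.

Executing turtle program step by step:
Start: pos=(0,0), heading=0, pen down
BK 4: (0,0) -> (-4,0) [heading=0, draw]
FD 18: (-4,0) -> (14,0) [heading=0, draw]
RT 30: heading 0 -> 330
PU: pen up
RT 153: heading 330 -> 177
Final: pos=(14,0), heading=177, 2 segment(s) drawn
Segments drawn: 2

Answer: 2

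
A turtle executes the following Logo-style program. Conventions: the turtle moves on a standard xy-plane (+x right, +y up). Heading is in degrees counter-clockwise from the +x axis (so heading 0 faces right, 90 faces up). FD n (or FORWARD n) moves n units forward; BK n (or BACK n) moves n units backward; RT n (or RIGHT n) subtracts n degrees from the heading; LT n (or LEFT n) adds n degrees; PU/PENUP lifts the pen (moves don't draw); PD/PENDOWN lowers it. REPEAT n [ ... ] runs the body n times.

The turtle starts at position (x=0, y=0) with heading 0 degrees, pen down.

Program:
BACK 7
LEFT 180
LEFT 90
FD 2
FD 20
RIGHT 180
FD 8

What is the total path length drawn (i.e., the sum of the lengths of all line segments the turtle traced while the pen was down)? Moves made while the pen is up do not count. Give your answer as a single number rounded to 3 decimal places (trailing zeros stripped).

Answer: 37

Derivation:
Executing turtle program step by step:
Start: pos=(0,0), heading=0, pen down
BK 7: (0,0) -> (-7,0) [heading=0, draw]
LT 180: heading 0 -> 180
LT 90: heading 180 -> 270
FD 2: (-7,0) -> (-7,-2) [heading=270, draw]
FD 20: (-7,-2) -> (-7,-22) [heading=270, draw]
RT 180: heading 270 -> 90
FD 8: (-7,-22) -> (-7,-14) [heading=90, draw]
Final: pos=(-7,-14), heading=90, 4 segment(s) drawn

Segment lengths:
  seg 1: (0,0) -> (-7,0), length = 7
  seg 2: (-7,0) -> (-7,-2), length = 2
  seg 3: (-7,-2) -> (-7,-22), length = 20
  seg 4: (-7,-22) -> (-7,-14), length = 8
Total = 37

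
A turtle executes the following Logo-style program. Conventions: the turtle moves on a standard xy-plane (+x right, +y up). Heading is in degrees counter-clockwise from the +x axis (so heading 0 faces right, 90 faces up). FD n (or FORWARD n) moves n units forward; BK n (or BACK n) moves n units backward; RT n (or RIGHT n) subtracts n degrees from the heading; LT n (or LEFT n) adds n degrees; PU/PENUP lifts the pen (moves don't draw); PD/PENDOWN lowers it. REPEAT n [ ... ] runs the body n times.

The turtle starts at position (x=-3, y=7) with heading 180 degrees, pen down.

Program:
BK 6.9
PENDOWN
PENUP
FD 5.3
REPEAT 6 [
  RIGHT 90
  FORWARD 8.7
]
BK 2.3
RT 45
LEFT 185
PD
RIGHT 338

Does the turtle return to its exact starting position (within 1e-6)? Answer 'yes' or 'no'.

Answer: no

Derivation:
Executing turtle program step by step:
Start: pos=(-3,7), heading=180, pen down
BK 6.9: (-3,7) -> (3.9,7) [heading=180, draw]
PD: pen down
PU: pen up
FD 5.3: (3.9,7) -> (-1.4,7) [heading=180, move]
REPEAT 6 [
  -- iteration 1/6 --
  RT 90: heading 180 -> 90
  FD 8.7: (-1.4,7) -> (-1.4,15.7) [heading=90, move]
  -- iteration 2/6 --
  RT 90: heading 90 -> 0
  FD 8.7: (-1.4,15.7) -> (7.3,15.7) [heading=0, move]
  -- iteration 3/6 --
  RT 90: heading 0 -> 270
  FD 8.7: (7.3,15.7) -> (7.3,7) [heading=270, move]
  -- iteration 4/6 --
  RT 90: heading 270 -> 180
  FD 8.7: (7.3,7) -> (-1.4,7) [heading=180, move]
  -- iteration 5/6 --
  RT 90: heading 180 -> 90
  FD 8.7: (-1.4,7) -> (-1.4,15.7) [heading=90, move]
  -- iteration 6/6 --
  RT 90: heading 90 -> 0
  FD 8.7: (-1.4,15.7) -> (7.3,15.7) [heading=0, move]
]
BK 2.3: (7.3,15.7) -> (5,15.7) [heading=0, move]
RT 45: heading 0 -> 315
LT 185: heading 315 -> 140
PD: pen down
RT 338: heading 140 -> 162
Final: pos=(5,15.7), heading=162, 1 segment(s) drawn

Start position: (-3, 7)
Final position: (5, 15.7)
Distance = 11.819; >= 1e-6 -> NOT closed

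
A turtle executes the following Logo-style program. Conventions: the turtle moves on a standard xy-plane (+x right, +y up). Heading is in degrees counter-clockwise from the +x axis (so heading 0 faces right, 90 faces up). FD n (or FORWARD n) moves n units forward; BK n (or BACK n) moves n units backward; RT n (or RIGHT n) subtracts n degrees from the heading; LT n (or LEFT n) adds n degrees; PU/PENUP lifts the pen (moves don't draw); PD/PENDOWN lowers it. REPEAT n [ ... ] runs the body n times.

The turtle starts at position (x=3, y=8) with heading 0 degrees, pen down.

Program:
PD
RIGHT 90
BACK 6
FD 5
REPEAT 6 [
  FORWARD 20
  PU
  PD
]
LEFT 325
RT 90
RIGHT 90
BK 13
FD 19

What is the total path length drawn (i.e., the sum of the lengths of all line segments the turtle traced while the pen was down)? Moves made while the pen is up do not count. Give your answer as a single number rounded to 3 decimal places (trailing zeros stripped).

Answer: 163

Derivation:
Executing turtle program step by step:
Start: pos=(3,8), heading=0, pen down
PD: pen down
RT 90: heading 0 -> 270
BK 6: (3,8) -> (3,14) [heading=270, draw]
FD 5: (3,14) -> (3,9) [heading=270, draw]
REPEAT 6 [
  -- iteration 1/6 --
  FD 20: (3,9) -> (3,-11) [heading=270, draw]
  PU: pen up
  PD: pen down
  -- iteration 2/6 --
  FD 20: (3,-11) -> (3,-31) [heading=270, draw]
  PU: pen up
  PD: pen down
  -- iteration 3/6 --
  FD 20: (3,-31) -> (3,-51) [heading=270, draw]
  PU: pen up
  PD: pen down
  -- iteration 4/6 --
  FD 20: (3,-51) -> (3,-71) [heading=270, draw]
  PU: pen up
  PD: pen down
  -- iteration 5/6 --
  FD 20: (3,-71) -> (3,-91) [heading=270, draw]
  PU: pen up
  PD: pen down
  -- iteration 6/6 --
  FD 20: (3,-91) -> (3,-111) [heading=270, draw]
  PU: pen up
  PD: pen down
]
LT 325: heading 270 -> 235
RT 90: heading 235 -> 145
RT 90: heading 145 -> 55
BK 13: (3,-111) -> (-4.456,-121.649) [heading=55, draw]
FD 19: (-4.456,-121.649) -> (6.441,-106.085) [heading=55, draw]
Final: pos=(6.441,-106.085), heading=55, 10 segment(s) drawn

Segment lengths:
  seg 1: (3,8) -> (3,14), length = 6
  seg 2: (3,14) -> (3,9), length = 5
  seg 3: (3,9) -> (3,-11), length = 20
  seg 4: (3,-11) -> (3,-31), length = 20
  seg 5: (3,-31) -> (3,-51), length = 20
  seg 6: (3,-51) -> (3,-71), length = 20
  seg 7: (3,-71) -> (3,-91), length = 20
  seg 8: (3,-91) -> (3,-111), length = 20
  seg 9: (3,-111) -> (-4.456,-121.649), length = 13
  seg 10: (-4.456,-121.649) -> (6.441,-106.085), length = 19
Total = 163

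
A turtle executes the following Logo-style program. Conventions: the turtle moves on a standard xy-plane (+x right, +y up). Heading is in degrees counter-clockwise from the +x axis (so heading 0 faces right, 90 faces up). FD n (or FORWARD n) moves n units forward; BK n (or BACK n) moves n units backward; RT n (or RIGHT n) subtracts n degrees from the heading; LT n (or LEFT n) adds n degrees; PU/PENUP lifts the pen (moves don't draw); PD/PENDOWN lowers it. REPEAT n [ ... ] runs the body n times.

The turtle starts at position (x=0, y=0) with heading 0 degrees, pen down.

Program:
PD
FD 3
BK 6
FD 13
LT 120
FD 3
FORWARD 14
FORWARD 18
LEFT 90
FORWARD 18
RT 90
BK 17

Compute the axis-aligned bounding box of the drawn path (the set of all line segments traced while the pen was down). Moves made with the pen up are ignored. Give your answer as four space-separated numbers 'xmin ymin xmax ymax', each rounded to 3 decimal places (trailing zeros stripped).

Executing turtle program step by step:
Start: pos=(0,0), heading=0, pen down
PD: pen down
FD 3: (0,0) -> (3,0) [heading=0, draw]
BK 6: (3,0) -> (-3,0) [heading=0, draw]
FD 13: (-3,0) -> (10,0) [heading=0, draw]
LT 120: heading 0 -> 120
FD 3: (10,0) -> (8.5,2.598) [heading=120, draw]
FD 14: (8.5,2.598) -> (1.5,14.722) [heading=120, draw]
FD 18: (1.5,14.722) -> (-7.5,30.311) [heading=120, draw]
LT 90: heading 120 -> 210
FD 18: (-7.5,30.311) -> (-23.088,21.311) [heading=210, draw]
RT 90: heading 210 -> 120
BK 17: (-23.088,21.311) -> (-14.588,6.588) [heading=120, draw]
Final: pos=(-14.588,6.588), heading=120, 8 segment(s) drawn

Segment endpoints: x in {-23.088, -14.588, -7.5, -3, 0, 1.5, 3, 8.5, 10}, y in {0, 2.598, 6.588, 14.722, 21.311, 30.311}
xmin=-23.088, ymin=0, xmax=10, ymax=30.311

Answer: -23.088 0 10 30.311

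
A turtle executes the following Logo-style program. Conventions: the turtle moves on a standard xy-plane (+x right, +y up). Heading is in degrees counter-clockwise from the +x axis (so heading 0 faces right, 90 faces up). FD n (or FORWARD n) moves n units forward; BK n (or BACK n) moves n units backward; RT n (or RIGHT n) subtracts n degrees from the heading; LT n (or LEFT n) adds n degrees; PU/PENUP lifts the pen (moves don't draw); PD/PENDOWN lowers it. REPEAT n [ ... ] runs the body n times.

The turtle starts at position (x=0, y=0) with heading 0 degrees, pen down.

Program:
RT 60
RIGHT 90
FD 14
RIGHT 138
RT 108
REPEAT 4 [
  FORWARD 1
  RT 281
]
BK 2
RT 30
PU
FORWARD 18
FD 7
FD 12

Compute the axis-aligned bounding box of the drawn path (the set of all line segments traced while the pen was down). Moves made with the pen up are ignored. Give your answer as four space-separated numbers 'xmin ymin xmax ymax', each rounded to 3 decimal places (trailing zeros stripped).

Executing turtle program step by step:
Start: pos=(0,0), heading=0, pen down
RT 60: heading 0 -> 300
RT 90: heading 300 -> 210
FD 14: (0,0) -> (-12.124,-7) [heading=210, draw]
RT 138: heading 210 -> 72
RT 108: heading 72 -> 324
REPEAT 4 [
  -- iteration 1/4 --
  FD 1: (-12.124,-7) -> (-11.315,-7.588) [heading=324, draw]
  RT 281: heading 324 -> 43
  -- iteration 2/4 --
  FD 1: (-11.315,-7.588) -> (-10.584,-6.906) [heading=43, draw]
  RT 281: heading 43 -> 122
  -- iteration 3/4 --
  FD 1: (-10.584,-6.906) -> (-11.114,-6.058) [heading=122, draw]
  RT 281: heading 122 -> 201
  -- iteration 4/4 --
  FD 1: (-11.114,-6.058) -> (-12.047,-6.416) [heading=201, draw]
  RT 281: heading 201 -> 280
]
BK 2: (-12.047,-6.416) -> (-12.395,-4.446) [heading=280, draw]
RT 30: heading 280 -> 250
PU: pen up
FD 18: (-12.395,-4.446) -> (-18.551,-21.361) [heading=250, move]
FD 7: (-18.551,-21.361) -> (-20.945,-27.939) [heading=250, move]
FD 12: (-20.945,-27.939) -> (-25.05,-39.215) [heading=250, move]
Final: pos=(-25.05,-39.215), heading=250, 6 segment(s) drawn

Segment endpoints: x in {-12.395, -12.124, -12.047, -11.315, -11.114, -10.584, 0}, y in {-7.588, -7, -6.906, -6.416, -6.058, -4.446, 0}
xmin=-12.395, ymin=-7.588, xmax=0, ymax=0

Answer: -12.395 -7.588 0 0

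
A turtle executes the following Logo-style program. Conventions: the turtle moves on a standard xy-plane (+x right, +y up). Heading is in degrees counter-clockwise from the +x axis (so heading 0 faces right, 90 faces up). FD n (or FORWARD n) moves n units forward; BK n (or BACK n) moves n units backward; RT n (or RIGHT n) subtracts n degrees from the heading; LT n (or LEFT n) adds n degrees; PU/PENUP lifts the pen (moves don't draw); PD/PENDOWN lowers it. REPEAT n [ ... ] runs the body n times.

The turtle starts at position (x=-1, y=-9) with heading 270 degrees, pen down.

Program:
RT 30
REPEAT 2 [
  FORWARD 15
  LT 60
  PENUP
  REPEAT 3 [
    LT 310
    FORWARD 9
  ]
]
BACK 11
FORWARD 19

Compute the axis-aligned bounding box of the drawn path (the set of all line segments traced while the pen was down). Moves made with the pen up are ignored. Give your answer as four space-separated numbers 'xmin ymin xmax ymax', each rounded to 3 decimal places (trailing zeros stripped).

Answer: -8.5 -21.99 -1 -9

Derivation:
Executing turtle program step by step:
Start: pos=(-1,-9), heading=270, pen down
RT 30: heading 270 -> 240
REPEAT 2 [
  -- iteration 1/2 --
  FD 15: (-1,-9) -> (-8.5,-21.99) [heading=240, draw]
  LT 60: heading 240 -> 300
  PU: pen up
  REPEAT 3 [
    -- iteration 1/3 --
    LT 310: heading 300 -> 250
    FD 9: (-8.5,-21.99) -> (-11.578,-30.448) [heading=250, move]
    -- iteration 2/3 --
    LT 310: heading 250 -> 200
    FD 9: (-11.578,-30.448) -> (-20.035,-33.526) [heading=200, move]
    -- iteration 3/3 --
    LT 310: heading 200 -> 150
    FD 9: (-20.035,-33.526) -> (-27.83,-29.026) [heading=150, move]
  ]
  -- iteration 2/2 --
  FD 15: (-27.83,-29.026) -> (-40.82,-21.526) [heading=150, move]
  LT 60: heading 150 -> 210
  PU: pen up
  REPEAT 3 [
    -- iteration 1/3 --
    LT 310: heading 210 -> 160
    FD 9: (-40.82,-21.526) -> (-49.277,-18.448) [heading=160, move]
    -- iteration 2/3 --
    LT 310: heading 160 -> 110
    FD 9: (-49.277,-18.448) -> (-52.355,-9.99) [heading=110, move]
    -- iteration 3/3 --
    LT 310: heading 110 -> 60
    FD 9: (-52.355,-9.99) -> (-47.855,-2.196) [heading=60, move]
  ]
]
BK 11: (-47.855,-2.196) -> (-53.355,-11.722) [heading=60, move]
FD 19: (-53.355,-11.722) -> (-43.855,4.732) [heading=60, move]
Final: pos=(-43.855,4.732), heading=60, 1 segment(s) drawn

Segment endpoints: x in {-8.5, -1}, y in {-21.99, -9}
xmin=-8.5, ymin=-21.99, xmax=-1, ymax=-9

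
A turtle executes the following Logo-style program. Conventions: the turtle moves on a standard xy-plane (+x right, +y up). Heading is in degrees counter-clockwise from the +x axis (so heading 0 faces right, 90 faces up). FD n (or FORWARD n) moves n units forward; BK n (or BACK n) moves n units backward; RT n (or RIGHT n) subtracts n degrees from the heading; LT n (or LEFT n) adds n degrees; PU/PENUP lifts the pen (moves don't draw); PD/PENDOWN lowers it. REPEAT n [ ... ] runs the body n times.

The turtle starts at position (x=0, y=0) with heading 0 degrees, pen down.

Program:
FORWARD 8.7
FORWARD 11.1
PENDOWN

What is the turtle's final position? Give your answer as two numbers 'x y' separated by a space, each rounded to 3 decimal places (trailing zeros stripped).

Answer: 19.8 0

Derivation:
Executing turtle program step by step:
Start: pos=(0,0), heading=0, pen down
FD 8.7: (0,0) -> (8.7,0) [heading=0, draw]
FD 11.1: (8.7,0) -> (19.8,0) [heading=0, draw]
PD: pen down
Final: pos=(19.8,0), heading=0, 2 segment(s) drawn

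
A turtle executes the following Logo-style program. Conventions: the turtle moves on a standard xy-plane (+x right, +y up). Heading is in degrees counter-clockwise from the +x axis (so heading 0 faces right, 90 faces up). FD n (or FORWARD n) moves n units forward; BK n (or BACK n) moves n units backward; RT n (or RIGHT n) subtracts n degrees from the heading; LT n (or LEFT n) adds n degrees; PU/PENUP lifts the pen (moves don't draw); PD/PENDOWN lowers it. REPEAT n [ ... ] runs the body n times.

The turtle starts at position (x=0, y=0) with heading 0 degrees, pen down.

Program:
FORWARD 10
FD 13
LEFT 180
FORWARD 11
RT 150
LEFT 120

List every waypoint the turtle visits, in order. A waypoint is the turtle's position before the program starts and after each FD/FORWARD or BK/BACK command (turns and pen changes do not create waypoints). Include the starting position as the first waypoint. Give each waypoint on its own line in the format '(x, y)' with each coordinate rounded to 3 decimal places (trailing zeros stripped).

Answer: (0, 0)
(10, 0)
(23, 0)
(12, 0)

Derivation:
Executing turtle program step by step:
Start: pos=(0,0), heading=0, pen down
FD 10: (0,0) -> (10,0) [heading=0, draw]
FD 13: (10,0) -> (23,0) [heading=0, draw]
LT 180: heading 0 -> 180
FD 11: (23,0) -> (12,0) [heading=180, draw]
RT 150: heading 180 -> 30
LT 120: heading 30 -> 150
Final: pos=(12,0), heading=150, 3 segment(s) drawn
Waypoints (4 total):
(0, 0)
(10, 0)
(23, 0)
(12, 0)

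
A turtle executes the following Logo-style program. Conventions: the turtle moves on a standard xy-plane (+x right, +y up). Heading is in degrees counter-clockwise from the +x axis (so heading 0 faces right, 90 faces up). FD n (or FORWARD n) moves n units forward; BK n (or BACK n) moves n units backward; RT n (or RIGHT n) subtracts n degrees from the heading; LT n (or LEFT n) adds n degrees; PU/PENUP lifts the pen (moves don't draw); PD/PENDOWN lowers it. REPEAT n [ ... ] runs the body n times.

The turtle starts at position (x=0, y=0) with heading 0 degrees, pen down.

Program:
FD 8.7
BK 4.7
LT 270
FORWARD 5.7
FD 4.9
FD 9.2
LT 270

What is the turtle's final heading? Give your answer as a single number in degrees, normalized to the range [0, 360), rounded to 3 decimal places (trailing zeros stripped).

Executing turtle program step by step:
Start: pos=(0,0), heading=0, pen down
FD 8.7: (0,0) -> (8.7,0) [heading=0, draw]
BK 4.7: (8.7,0) -> (4,0) [heading=0, draw]
LT 270: heading 0 -> 270
FD 5.7: (4,0) -> (4,-5.7) [heading=270, draw]
FD 4.9: (4,-5.7) -> (4,-10.6) [heading=270, draw]
FD 9.2: (4,-10.6) -> (4,-19.8) [heading=270, draw]
LT 270: heading 270 -> 180
Final: pos=(4,-19.8), heading=180, 5 segment(s) drawn

Answer: 180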